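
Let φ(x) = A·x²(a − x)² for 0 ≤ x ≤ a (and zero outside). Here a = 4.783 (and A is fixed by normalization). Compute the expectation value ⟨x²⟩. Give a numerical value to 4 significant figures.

⟨x^2⟩ ≈ 6.239

⟨x²⟩ = ∫ x^2 |φ|² dx over the full domain.
The ratio of the moment integral to the normalization integral gives ⟨x²⟩ = 3·a^2/11.
Putting a = 4.783 gives 6.2392.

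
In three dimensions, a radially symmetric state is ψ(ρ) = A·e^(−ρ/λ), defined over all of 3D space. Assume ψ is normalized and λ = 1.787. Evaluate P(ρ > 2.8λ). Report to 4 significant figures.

Integrate the radial probability density 4πρ²|ψ|² over ρ > 2.8λ.
A² is fixed by ∫₀^∞ 4πρ²|ψ|² dρ = 1, i.e. A² = (π·λ^3)^(−1).
Substituting u = ρ/λ, A², 4π and the length scale all cancel in the ratio: P = ∫_{2.8}^{∞} u^2·e^(-2·u) du / ∫_{0}^{∞} u^2·e^(-2·u) du.
Using ∫ u^2·e^(-2·u) du = -(2·u^2 + 2·u + 1)·e^(-2·u)/4, the numerator is 557·e^(-28/5)/100 and the denominator is 1/4.
This evaluates to P = 0.082388.

P ≈ 0.08239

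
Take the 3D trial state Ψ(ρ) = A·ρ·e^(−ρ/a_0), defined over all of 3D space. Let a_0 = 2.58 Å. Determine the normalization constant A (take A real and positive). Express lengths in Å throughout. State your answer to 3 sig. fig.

A ≈ 0.0305 Å^(-5/2)

The normalization condition is ∫|Ψ|² 4πρ² dρ = 1 from 0 to ∞.
In 3D with spherical symmetry the volume element is 4πρ² dρ.
With ∫₀^∞ ρ^4 e^(−αρ) dρ = 4!/α^5, ∫|Ψ|² 4πρ² dρ = A²·(3·π·a_0^5).
Plugging in a_0 = 2.58 yields A = 0.03047.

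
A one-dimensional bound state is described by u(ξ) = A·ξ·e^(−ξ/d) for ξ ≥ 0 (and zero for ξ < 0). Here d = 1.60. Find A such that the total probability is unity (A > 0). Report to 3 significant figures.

We need A² ∫|f|² dξ = 1, taking the integral from 0 to ∞.
With ∫₀^∞ ξ^2 e^(−αξ) dξ = 2!/α^3, the integral (without the A² prefactor) comes out to d^3/4.
Hence A² = 1/[d^3/4].
Plugging in d = 1.60 yields A = 0.9882.

A ≈ 0.988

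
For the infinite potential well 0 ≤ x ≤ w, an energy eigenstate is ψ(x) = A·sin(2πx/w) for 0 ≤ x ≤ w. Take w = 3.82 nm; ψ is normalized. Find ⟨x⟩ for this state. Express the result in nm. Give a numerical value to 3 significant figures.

The expectation value is the |ψ|²-weighted average of x: ∫ x|ψ|² dx.
The ratio of the moment integral to the normalization integral gives ⟨x⟩ = w/2.
Putting w = 3.82 gives 1.910.

⟨x⟩ ≈ 1.91 nm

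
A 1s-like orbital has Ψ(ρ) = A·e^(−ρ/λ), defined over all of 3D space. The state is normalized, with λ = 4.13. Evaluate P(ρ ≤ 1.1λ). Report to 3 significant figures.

With dV = 4πρ²dρ, the probability is ∫|Ψ|² dV over ρ ≤ 1.1λ.
A² is fixed by ∫₀^∞ 4πρ²|Ψ|² dρ = 1, i.e. A² = (π·λ^3)^(−1).
Substituting u = ρ/λ, A², 4π and the length scale all cancel in the ratio: P = ∫_{0}^{1.1} u^2·e^(-2·u) du / ∫_{0}^{∞} u^2·e^(-2·u) du.
Using ∫ u^2·e^(-2·u) du = -(2·u^2 + 2·u + 1)·e^(-2·u)/4, the numerator is 1/4 - 281·e^(-11/5)/200 and the denominator is 1/4.
This evaluates to P = 0.3773.

P ≈ 0.377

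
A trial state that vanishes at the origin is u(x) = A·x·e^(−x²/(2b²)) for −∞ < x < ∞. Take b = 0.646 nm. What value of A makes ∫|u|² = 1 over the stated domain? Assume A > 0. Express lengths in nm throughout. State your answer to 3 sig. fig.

A ≈ 2.05 nm^(-3/2)

Require ∫ |u|² dx = 1 over the whole domain.
∫|u|² dx = A²·(√(π)·b^3/2).
With b = 0.646: A² = 4.186 and A = 2.046.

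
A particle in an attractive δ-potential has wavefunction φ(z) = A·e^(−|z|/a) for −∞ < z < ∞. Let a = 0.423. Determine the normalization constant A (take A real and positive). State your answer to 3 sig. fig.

A ≈ 1.54

Require ∫ |φ|² dz = 1 over the whole domain.
With φ = A·e^(−|z|/a), the integral evaluates to A²·[a].
So A² = (a)^(−1).
Plugging in a = 0.423 yields A = 1.538.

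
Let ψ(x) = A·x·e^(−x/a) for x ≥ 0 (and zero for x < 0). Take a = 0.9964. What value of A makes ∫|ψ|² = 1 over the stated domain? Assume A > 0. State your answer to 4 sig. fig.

Normalization requires ∫|ψ|² dx = 1, integrated from 0 to ∞.
∫|ψ|² dx = A²·(a^3/4).
So A² = (a^3/4)^(−1).
With a = 0.9964: A² = 4.0435 and A = 2.0108.

A ≈ 2.011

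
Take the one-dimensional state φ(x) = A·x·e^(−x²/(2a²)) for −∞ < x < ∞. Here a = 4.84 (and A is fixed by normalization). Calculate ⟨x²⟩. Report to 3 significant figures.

The expectation value is the |φ|²-weighted average of x^2: ∫ x^2|φ|² dx.
The ratio of the moment integral to the normalization integral gives ⟨x²⟩ = 3·a^2/2.
Putting a = 4.84 gives 35.14.

⟨x^2⟩ ≈ 35.1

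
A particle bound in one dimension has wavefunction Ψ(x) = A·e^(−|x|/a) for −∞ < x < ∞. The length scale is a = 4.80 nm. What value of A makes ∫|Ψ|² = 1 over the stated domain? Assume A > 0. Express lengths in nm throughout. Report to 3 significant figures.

A ≈ 0.456 nm^(-1/2)

Require ∫ |Ψ|² dx = 1 over the whole domain.
The integral (without the A² prefactor) comes out to a.
Setting this equal to 1 gives A² = 1/(a).
Substituting a = 4.80 gives A² = 0.2083, so A = 0.4564.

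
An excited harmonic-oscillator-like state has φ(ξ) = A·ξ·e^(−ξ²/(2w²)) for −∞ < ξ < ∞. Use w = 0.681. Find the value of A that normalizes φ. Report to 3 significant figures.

The normalization condition is ∫|φ|² dξ = 1 from −∞ to ∞.
Using the Gaussian integral ∫_{−∞}^{∞} e^(−αξ²) dξ = √(π/α), carrying out the integral gives A² · √(π)·w^3/2.
Setting this equal to 1 gives A² = 1/(√(π)·w^3/2).
Plugging in w = 0.681 yields A = 1.890.

A ≈ 1.89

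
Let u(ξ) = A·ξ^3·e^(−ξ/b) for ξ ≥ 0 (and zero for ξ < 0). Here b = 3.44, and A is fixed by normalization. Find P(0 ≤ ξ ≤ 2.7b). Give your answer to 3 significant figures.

P ≈ 0.298

|u|² is the probability density, so P = ∫_{0}^{2.7b} |u|² dξ.
With A² fixed by ∫|u|² = 1, i.e. A² = (45·b^7/8)^(−1), substitute and integrate.
Substituting t = ξ/b, A² and the length scale cancel in the ratio: P = ∫_{0}^{2.7} t^6·e^(-2·t) dt / ∫_{0}^{∞} t^6·e^(-2·t) dt.
An antiderivative of t^6·e^(-2·t) is -(4·t^6 + 12·t^5 + 30·t^4 + 60·t^3 + 90·t^2 + 90·t + 45)·e^(-2·t)/8; evaluating from 0 to 2.7 gives ≈ 1.6781, while the full integral is 45/8.
Evaluating gives P = 0.2983.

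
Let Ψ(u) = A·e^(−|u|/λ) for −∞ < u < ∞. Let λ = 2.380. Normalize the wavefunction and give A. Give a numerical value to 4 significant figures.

The normalization condition is ∫|Ψ|² du = 1 from −∞ to ∞.
Recall ∫₀^∞ u^m e^(−u/β) du = m!·β^(m+1), ∫|Ψ|² du = A²·(λ).
So A² = (λ)^(−1).
Substituting λ = 2.380 gives A² = 0.42017, so A = 0.64820.

A ≈ 0.6482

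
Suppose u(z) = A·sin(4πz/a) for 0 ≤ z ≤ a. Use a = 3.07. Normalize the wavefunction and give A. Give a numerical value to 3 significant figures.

A ≈ 0.807

The normalization condition is ∫|u|² dz = 1 from 0 to a.
With ∫₀^a sin²(nπz/a) dz = a/2, ∫|u|² dz = A²·(a/2).
Substituting a = 3.07 gives A² = 0.6515, so A = 0.8071.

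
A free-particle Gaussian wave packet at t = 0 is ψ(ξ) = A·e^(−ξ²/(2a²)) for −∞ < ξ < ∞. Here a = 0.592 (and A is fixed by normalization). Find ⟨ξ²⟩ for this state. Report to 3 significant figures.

The expectation value is the |ψ|²-weighted average of ξ^2: ∫ ξ^2|ψ|² dξ.
With ∫_{−∞}^{∞} ξ^(2m) e^(−αξ²) dξ = (2m−1)!!·√π / (2^m α^(m+1/2)), evaluating both integrals, ⟨ξ²⟩ = a^2/2.
Putting a = 0.592 gives 0.1752.

⟨ξ^2⟩ ≈ 0.175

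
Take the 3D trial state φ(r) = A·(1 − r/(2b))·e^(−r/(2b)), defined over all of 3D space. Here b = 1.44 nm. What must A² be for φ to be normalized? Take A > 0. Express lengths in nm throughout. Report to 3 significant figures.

A^2 ≈ 0.0133 nm^(-3)

Normalization requires ∫|φ|² 4πr² dr = 1, integrated from 0 to ∞.
The angular integral contributes 4π, leaving ∫₀^∞ r²|φ|² dr.
With ∫₀^∞ r^4 e^(−αr) dr = 4!/α^5, carrying out the integral gives A² · 8·π·b^3.
So A² = (8·π·b^3)^(−1).
Substituting b = 1.44 gives A² = 0.01333, so A = 0.1154.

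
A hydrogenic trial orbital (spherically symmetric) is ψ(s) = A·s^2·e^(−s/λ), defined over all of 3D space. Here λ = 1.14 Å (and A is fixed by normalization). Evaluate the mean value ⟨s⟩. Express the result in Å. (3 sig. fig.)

By definition ⟨s⟩ = ∫ s |ψ(s)|² 4πs² ds.
With ∫₀^∞ s^7 e^(−αs) ds = 7!/α^8, evaluating both integrals, ⟨s⟩ = 7·λ/2.
With λ = 1.14, ⟨s⟩ = 3.990.

⟨s⟩ ≈ 3.99 Å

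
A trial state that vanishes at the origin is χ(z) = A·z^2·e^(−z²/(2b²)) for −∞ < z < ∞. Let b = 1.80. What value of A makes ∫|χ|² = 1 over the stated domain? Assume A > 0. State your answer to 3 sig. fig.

Normalization requires ∫|χ|² dz = 1, integrated from −∞ to ∞.
Differentiating ∫e^(−αz²) dz = √(π/α) under α to get the higher moments, the integral (without the A² prefactor) comes out to 3·√(π)·b^5/4.
So A² = (3·√(π)·b^5/4)^(−1).
With b = 1.80: A² = 0.03981 and A = 0.1995.

A ≈ 0.200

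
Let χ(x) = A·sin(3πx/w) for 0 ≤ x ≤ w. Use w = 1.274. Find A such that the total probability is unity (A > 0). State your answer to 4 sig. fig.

A ≈ 1.253

The normalization condition is ∫|χ|² dx = 1 from 0 to w.
With ∫₀^w sin²(nπx/w) dx = w/2, with χ = A·sin(3πx/w), the integral evaluates to A²·[w/2].
Substituting w = 1.274 gives A² = 1.5699, so A = 1.2529.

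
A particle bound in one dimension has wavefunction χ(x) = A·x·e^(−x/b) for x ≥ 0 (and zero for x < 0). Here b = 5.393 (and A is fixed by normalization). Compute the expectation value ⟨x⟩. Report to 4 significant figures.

The expectation value is the |χ|²-weighted average of x: ∫ x|χ|² dx.
Evaluating both integrals, ⟨x⟩ = 3·b/2.
Putting b = 5.393 gives 8.0895.

⟨x⟩ ≈ 8.090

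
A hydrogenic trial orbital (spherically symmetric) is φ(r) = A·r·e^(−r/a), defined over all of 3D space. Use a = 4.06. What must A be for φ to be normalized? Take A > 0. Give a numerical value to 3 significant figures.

The normalization condition is ∫|φ|² 4πr² dr = 1 from 0 to ∞.
In 3D with spherical symmetry the volume element is 4πr² dr.
∫|φ|² 4πr² dr = A²·(3·π·a^5).
With a = 4.06: A² = 0.00009618 and A = 0.009807.

A ≈ 0.00981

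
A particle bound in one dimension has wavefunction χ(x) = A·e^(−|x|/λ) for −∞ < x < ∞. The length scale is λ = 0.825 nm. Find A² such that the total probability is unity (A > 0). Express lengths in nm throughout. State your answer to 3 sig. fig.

Normalization requires ∫|χ|² dx = 1, integrated from −∞ to ∞.
With χ = A·e^(−|x|/λ), the integral evaluates to A²·[λ].
Substituting λ = 0.825 gives A² = 1.212, so A = 1.101.

A^2 ≈ 1.21 nm^(-1)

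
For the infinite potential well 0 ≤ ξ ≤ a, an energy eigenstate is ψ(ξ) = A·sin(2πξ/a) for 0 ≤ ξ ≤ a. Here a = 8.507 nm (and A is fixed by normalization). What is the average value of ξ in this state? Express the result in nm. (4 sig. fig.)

By definition ⟨ξ⟩ = ∫ ξ |ψ(ξ)|² dξ.
Since the A² factors cancel between numerator and denominator, ⟨ξ⟩ = a/2.
Putting a = 8.507 gives 4.2535.

⟨ξ⟩ ≈ 4.254 nm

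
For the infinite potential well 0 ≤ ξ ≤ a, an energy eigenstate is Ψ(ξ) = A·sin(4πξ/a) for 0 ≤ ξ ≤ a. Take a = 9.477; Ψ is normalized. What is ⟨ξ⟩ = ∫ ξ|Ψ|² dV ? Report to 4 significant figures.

⟨ξ⟩ = ∫ ξ |Ψ|² dξ over the full domain.
Using sin²θ = (1 − cos 2θ)/2, evaluating both integrals, ⟨ξ⟩ = a/2.
Putting a = 9.477 gives 4.7385.

⟨ξ⟩ ≈ 4.739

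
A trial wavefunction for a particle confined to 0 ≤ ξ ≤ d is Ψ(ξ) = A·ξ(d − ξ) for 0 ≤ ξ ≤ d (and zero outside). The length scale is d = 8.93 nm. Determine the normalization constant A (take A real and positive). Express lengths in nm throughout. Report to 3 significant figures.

A ≈ 0.0230 nm^(-5/2)

Require ∫ |Ψ|² dξ = 1 over the whole domain.
Expanding the polynomial and integrating term by term, carrying out the integral gives A² · d^5/30.
So A² = (d^5/30)^(−1).
With d = 8.93: A² = 0.0005283 and A = 0.02298.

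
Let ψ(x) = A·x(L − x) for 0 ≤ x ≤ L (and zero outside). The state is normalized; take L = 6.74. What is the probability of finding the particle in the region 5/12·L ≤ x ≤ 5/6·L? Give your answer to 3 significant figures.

|ψ|² is the probability density, so P = ∫_{5/12·L}^{5/6·L} |ψ|² dx.
The normalization integral ∫|ψ|²dx over the whole domain equals L^5/30·A², and A² cancels in the ratio.
Let u = x/L; then A² and the length scale cancel, so P = ∫_{5/12}^{5/6} u^2·(1 - u)^2 du ÷ ∫_{0}^{1} u^2·(1 - u)^2 du.
With ∫ u^2·(1 - u)^2 du = u^3·(6·u^2 - 15·u + 10)/30 + C, the region integral is ≈ 0.020596 and the full one is 1/30.
Taking the ratio, P = 0.6179.

P ≈ 0.618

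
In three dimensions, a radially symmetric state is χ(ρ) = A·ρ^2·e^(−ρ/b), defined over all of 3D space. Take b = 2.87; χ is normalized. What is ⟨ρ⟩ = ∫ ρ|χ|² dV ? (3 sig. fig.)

⟨ρ⟩ ≈ 10.0

The expectation value is the |χ|²-weighted average of ρ: ∫ ρ|χ|² 4πρ² dρ.
Recall ∫₀^∞ ρ^m e^(−ρ/β) dρ = m!·β^(m+1), since the A² factors cancel between numerator and denominator, ⟨ρ⟩ = 7·b/2.
With b = 2.87, ⟨ρ⟩ = 10.05.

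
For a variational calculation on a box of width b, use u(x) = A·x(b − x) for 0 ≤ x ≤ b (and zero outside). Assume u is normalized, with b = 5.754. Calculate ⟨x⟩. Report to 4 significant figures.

The expectation value is the |u|²-weighted average of x: ∫ x|u|² dx.
Since the A² factors cancel between numerator and denominator, ⟨x⟩ = b/2.
Putting b = 5.754 gives 2.8770.

⟨x⟩ ≈ 2.877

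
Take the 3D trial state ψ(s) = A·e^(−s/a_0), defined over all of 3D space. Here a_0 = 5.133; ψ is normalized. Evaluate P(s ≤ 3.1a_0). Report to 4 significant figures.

Integrate the radial probability density 4πs²|ψ|² over s ≤ 3.1a_0.
A² is fixed by ∫₀^∞ 4πs²|ψ|² ds = 1, i.e. A² = (π·a_0^3)^(−1).
Substituting u = s/a_0, A², 4π and the length scale all cancel in the ratio: P = ∫_{0}^{3.1} u^2·e^(-2·u) du / ∫_{0}^{∞} u^2·e^(-2·u) du.
Using ∫ u^2·e^(-2·u) du = -(2·u^2 + 2·u + 1)·e^(-2·u)/4, the numerator is 1/4 - 1321·e^(-31/5)/200 and the denominator is 1/4.
Taking the ratio yields P = 0.94638.

P ≈ 0.9464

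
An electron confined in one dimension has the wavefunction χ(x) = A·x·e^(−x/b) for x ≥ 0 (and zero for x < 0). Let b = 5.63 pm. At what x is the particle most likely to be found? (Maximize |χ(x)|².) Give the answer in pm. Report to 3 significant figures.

The maximum of |χ(x)|² occurs where its derivative vanishes.
This gives x = b.
With b = 5.63, the most probable position is 5.630 pm.

x ≈ 5.63 pm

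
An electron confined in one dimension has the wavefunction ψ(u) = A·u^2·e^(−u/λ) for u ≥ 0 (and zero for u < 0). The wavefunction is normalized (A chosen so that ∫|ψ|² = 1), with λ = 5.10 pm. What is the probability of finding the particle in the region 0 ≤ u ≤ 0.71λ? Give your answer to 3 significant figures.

P ≈ 0.0151

The probability is P = ∫ |ψ|² du over [0, 0.71λ].
Since A² = 1/(3·λ^5/4), this is the region integral divided by the full normalization integral.
Substituting t = u/λ, A² and the length scale cancel in the ratio: P = ∫_{0}^{0.71} t^4·e^(-2·t) dt / ∫_{0}^{∞} t^4·e^(-2·t) dt.
Using ∫ t^4·e^(-2·t) dt = -(t^4/2 + t^3 + 3·t^2/2 + 3·t/2 + 3/4)·e^(-2·t), the numerator is ≈ 0.011293 and the denominator is 3/4.
Taking the ratio, P = 0.01506.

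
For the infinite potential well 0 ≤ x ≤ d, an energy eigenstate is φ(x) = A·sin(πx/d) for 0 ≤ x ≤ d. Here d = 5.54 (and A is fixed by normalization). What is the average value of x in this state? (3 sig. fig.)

⟨x⟩ ≈ 2.77

The expectation value is the |φ|²-weighted average of x: ∫ x|φ|² dx.
Evaluating both integrals, ⟨x⟩ = d/2.
Putting d = 5.54 gives 2.770.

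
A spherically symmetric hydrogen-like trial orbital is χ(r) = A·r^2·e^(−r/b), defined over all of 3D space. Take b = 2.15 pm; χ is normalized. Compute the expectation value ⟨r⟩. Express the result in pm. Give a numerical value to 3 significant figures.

⟨r⟩ ≈ 7.53 pm

By definition ⟨r⟩ = ∫ r |χ(r)|² 4πr² dr.
Evaluating both integrals, ⟨r⟩ = 7·b/2.
With b = 2.15, ⟨r⟩ = 7.525.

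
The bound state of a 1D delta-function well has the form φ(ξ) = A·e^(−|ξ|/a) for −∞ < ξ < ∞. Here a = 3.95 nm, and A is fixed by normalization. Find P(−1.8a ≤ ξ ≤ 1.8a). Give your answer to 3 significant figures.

P ≈ 0.973

The probability is P = ∫ |φ|² dξ over [−1.8a, 1.8a].
With A² fixed by ∫|φ|² = 1, i.e. A² = (a)^(−1), substitute and integrate.
By symmetry take twice the ξ ≥ 0 contribution in numerator and denominator; the 2's cancel. In terms of u = ξ/a (A² and the length scale cancel between numerator and denominator), P = [∫_{0}^{1.8} e^(-2·u) du] / [∫_{0}^{∞} e^(-2·u) du].
An antiderivative of e^(-2·u) is -e^(-2·u)/2; evaluating from 0 to 1.8 gives 1/2 - e^(-18/5)/2, while the full integral is 1/2.
Evaluating gives P = 0.9727.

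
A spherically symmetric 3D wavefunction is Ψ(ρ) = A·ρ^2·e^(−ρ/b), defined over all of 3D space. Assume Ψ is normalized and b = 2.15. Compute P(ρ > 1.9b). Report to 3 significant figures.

With dV = 4πρ²dρ, the probability is ∫|Ψ|² dV over ρ > 1.9b.
Normalization gives A² = 1/(45·π·b^7/2).
In terms of u = ρ/b (A², 4π and the length scale all cancel between numerator and denominator), P = [∫_{1.9}^{∞} u^6·e^(-2·u) du] / [∫_{0}^{∞} u^6·e^(-2·u) du].
An antiderivative of u^6·e^(-2·u) is -(4·u^6 + 12·u^5 + 30·u^4 + 60·u^3 + 90·u^2 + 90·u + 45)·e^(-2·u)/8; evaluating from 1.9 to ∞ gives ≈ 5.1137, while the full integral is 45/8.
Taking the ratio yields P = 0.9091.

P ≈ 0.909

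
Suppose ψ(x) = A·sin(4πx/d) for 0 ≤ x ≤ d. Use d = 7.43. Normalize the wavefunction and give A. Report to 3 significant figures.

A ≈ 0.519

The normalization condition is ∫|ψ|² dx = 1 from 0 to d.
With ψ = A·sin(4πx/d), the integral evaluates to A²·[d/2].
Substituting d = 7.43 gives A² = 0.2692, so A = 0.5188.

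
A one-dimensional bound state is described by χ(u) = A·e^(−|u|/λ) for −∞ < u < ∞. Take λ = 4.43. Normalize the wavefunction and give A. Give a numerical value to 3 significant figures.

A ≈ 0.475

We need A² ∫|f|² du = 1, taking the integral from −∞ to ∞.
Using ∫₀^∞ uⁿ e^(−αu) du = n!/αⁿ⁺¹, the integral (without the A² prefactor) comes out to λ.
Substituting λ = 4.43 gives A² = 0.2257, so A = 0.4751.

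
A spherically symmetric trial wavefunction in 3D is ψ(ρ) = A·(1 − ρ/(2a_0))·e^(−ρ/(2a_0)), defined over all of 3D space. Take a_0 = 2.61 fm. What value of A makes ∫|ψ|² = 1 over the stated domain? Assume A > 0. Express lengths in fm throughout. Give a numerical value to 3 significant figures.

A ≈ 0.0473 fm^(-3/2)

We need A² ∫|f|² 4πρ² dρ = 1, taking the integral from 0 to ∞.
The angular integral contributes 4π, leaving ∫₀^∞ ρ²|ψ|² dρ.
With ψ = A·(1 − ρ/(2a_0))·e^(−ρ/(2a_0)), the integral evaluates to A²·[8·π·a_0^3].
So A² = (8·π·a_0^3)^(−1).
Substituting a_0 = 2.61 gives A² = 0.002238, so A = 0.04731.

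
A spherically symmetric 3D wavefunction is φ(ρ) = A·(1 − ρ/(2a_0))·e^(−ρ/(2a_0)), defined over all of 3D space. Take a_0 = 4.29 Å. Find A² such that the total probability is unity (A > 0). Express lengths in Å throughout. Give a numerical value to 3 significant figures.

We need A² ∫|f|² 4πρ² dρ = 1, taking the integral from 0 to ∞.
(Spherical symmetry: dV = 4πρ² dρ.)
With ∫₀^∞ ρ^4 e^(−αρ) dρ = 4!/α^5, the integral (without the A² prefactor) comes out to 8·π·a_0^3.
With a_0 = 4.29: A² = 0.0005040 and A = 0.02245.

A^2 ≈ 0.000504 Å^(-3)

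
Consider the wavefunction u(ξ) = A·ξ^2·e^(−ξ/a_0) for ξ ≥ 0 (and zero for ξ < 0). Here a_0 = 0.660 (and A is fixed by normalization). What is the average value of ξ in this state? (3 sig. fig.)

⟨ξ⟩ = ∫ ξ |u|² dξ over the full domain.
Since the A² factors cancel between numerator and denominator, ⟨ξ⟩ = 5·a_0/2.
Putting a_0 = 0.660 gives 1.650.

⟨ξ⟩ ≈ 1.65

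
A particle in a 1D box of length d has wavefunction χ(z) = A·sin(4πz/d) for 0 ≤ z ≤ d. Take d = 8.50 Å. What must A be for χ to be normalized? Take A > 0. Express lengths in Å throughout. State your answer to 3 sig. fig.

Require ∫ |χ|² dz = 1 over the whole domain.
Carrying out the integral gives A² · d/2.
Setting this equal to 1 gives A² = 1/(d/2).
Plugging in d = 8.50 yields A = 0.4851.

A ≈ 0.485 Å^(-1/2)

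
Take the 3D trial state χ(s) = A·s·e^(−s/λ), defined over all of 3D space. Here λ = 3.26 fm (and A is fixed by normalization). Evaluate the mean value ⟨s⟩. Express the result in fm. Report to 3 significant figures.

⟨s⟩ = ∫ s |χ|² 4πs² ds over the full domain.
Evaluating both integrals, ⟨s⟩ = 5·λ/2.
Putting λ = 3.26 gives 8.150.

⟨s⟩ ≈ 8.15 fm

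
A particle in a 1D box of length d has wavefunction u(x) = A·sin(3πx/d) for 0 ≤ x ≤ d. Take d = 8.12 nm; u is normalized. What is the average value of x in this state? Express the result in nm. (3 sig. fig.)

⟨x⟩ = ∫ x |u|² dx over the full domain.
Using sin²θ = (1 − cos 2θ)/2, since the A² factors cancel between numerator and denominator, ⟨x⟩ = d/2.
Putting d = 8.12 gives 4.060.

⟨x⟩ ≈ 4.06 nm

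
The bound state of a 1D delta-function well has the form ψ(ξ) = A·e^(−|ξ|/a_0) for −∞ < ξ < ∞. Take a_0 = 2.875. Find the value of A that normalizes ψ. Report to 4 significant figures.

Require ∫ |ψ|² dξ = 1 over the whole domain.
With ∫₀^∞ ξ^0 e^(−αξ) dξ = 0!/α^1, with ψ = A·e^(−|ξ|/a_0), the integral evaluates to A²·[a_0].
Substituting a_0 = 2.875 gives A² = 0.34783, so A = 0.58977.

A ≈ 0.5898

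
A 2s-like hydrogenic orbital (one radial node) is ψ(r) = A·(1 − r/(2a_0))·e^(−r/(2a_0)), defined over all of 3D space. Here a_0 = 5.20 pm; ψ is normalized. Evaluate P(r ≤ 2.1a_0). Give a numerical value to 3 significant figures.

Integrate the radial probability density 4πr²|ψ|² over r ≤ 2.1a_0.
The full normalization integral is A²·[8·π·a_0^3] = 1, fixing A².
In terms of u = r/a_0 (A², 4π and the length scale all cancel between numerator and denominator), P = [∫_{0}^{2.1} u^2·(1 - u/2)^2·e^(-u) du] / [∫_{0}^{∞} u^2·(1 - u/2)^2·e^(-u) du].
Using ∫ u^2·(1 - u/2)^2·e^(-u) du = -(u^4/4 + u^2 + 2·u + 2)·e^(-u), the numerator is ≈ 0.10535 and the denominator is 2.
Taking the ratio yields P = 0.05268.

P ≈ 0.0527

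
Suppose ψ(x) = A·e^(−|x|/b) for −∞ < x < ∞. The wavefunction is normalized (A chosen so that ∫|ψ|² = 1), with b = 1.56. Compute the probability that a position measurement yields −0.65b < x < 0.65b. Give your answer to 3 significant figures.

P = ∫_{−0.65b}^{0.65b} |ψ(x)|² dx.
Since A² = 1/(b), this is the region integral divided by the full normalization integral.
Both integrals are even about x = 0, so only the x ≥ 0 halves are needed (the factors of 2 cancel). Let u = x/b; then A² and the length scale cancel, so P = ∫_{0}^{0.65} e^(-2·u) du ÷ ∫_{0}^{∞} e^(-2·u) du.
An antiderivative of e^(-2·u) is -e^(-2·u)/2; evaluating from 0 to 0.65 gives 1/2 - e^(-13/10)/2, while the full integral is 1/2.
Evaluating gives P = 0.7275.

P ≈ 0.727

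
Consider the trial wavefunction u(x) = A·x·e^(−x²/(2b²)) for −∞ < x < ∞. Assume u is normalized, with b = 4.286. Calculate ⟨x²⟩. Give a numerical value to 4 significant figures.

⟨x^2⟩ ≈ 27.55

By definition ⟨x²⟩ = ∫ x^2 |u(x)|² dx.
Since the A² factors cancel between numerator and denominator, ⟨x²⟩ = 3·b^2/2.
Putting b = 4.286 gives 27.555.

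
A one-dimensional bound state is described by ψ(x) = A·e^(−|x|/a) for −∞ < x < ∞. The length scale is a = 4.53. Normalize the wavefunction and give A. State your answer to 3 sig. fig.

A ≈ 0.470

The normalization condition is ∫|ψ|² dx = 1 from −∞ to ∞.
∫|ψ|² dx = A²·(a).
So A² = (a)^(−1).
With a = 4.53: A² = 0.2208 and A = 0.4698.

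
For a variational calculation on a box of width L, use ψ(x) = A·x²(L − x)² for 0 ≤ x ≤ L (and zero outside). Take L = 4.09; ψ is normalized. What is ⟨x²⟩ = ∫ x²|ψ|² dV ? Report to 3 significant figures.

⟨x^2⟩ ≈ 4.56

By definition ⟨x²⟩ = ∫ x^2 |ψ(x)|² dx.
Expanding the polynomial and integrating term by term, evaluating both integrals, ⟨x²⟩ = 3·L^2/11.
With L = 4.09, ⟨x^2⟩ = 4.562.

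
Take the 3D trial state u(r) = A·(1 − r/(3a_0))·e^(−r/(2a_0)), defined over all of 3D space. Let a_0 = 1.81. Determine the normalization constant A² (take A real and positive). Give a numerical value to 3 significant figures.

Require ∫ |u|² 4πr² dr = 1 over the whole domain.
The angular integral contributes 4π, leaving ∫₀^∞ r²|u|² dr.
With ∫₀^∞ r^4 e^(−αr) dr = 4!/α^5, the integral (without the A² prefactor) comes out to 8·π·a_0^3/3.
So A² = (8·π·a_0^3/3)^(−1).
Substituting a_0 = 1.81 gives A² = 0.02013, so A = 0.1419.

A^2 ≈ 0.0201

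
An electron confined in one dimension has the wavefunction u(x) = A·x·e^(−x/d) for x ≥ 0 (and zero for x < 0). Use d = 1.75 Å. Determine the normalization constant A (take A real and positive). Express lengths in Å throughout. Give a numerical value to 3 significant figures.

Normalization requires ∫|u|² dx = 1, integrated from 0 to ∞.
With ∫₀^∞ x^2 e^(−αx) dx = 2!/α^3, with u = A·x·e^(−x/d), the integral evaluates to A²·[d^3/4].
Plugging in d = 1.75 yields A = 0.8639.

A ≈ 0.864 Å^(-3/2)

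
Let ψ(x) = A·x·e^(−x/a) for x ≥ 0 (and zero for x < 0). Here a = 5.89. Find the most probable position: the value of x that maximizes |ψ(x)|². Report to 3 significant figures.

x ≈ 5.89

The maximum of |ψ(x)|² occurs where its derivative vanishes.
Solving yields x = a.
With a = 5.89, the most probable position is 5.890.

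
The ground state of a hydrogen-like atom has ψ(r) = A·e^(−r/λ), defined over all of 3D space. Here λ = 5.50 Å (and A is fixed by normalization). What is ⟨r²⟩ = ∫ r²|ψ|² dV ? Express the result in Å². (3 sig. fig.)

⟨r^2⟩ ≈ 90.8 Å^2

⟨r²⟩ = ∫ r^2 |ψ|² 4πr² dr over the full domain.
Since the A² factors cancel between numerator and denominator, ⟨r²⟩ = 3·λ^2.
Putting λ = 5.50 gives 90.75.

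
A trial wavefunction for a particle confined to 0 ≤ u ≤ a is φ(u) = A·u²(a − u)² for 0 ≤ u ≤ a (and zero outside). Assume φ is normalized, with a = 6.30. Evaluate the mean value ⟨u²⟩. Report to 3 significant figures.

⟨u^2⟩ ≈ 10.8

By definition ⟨u²⟩ = ∫ u^2 |φ(u)|² du.
Expanding the polynomial and integrating term by term, since the A² factors cancel between numerator and denominator, ⟨u²⟩ = 3·a^2/11.
Putting a = 6.30 gives 10.82.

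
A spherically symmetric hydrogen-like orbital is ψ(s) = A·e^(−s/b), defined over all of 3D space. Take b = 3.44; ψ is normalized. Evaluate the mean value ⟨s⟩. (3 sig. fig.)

⟨s⟩ ≈ 5.16

⟨s⟩ = ∫ s |ψ|² 4πs² ds over the full domain.
Using ∫₀^∞ sⁿ e^(−αs) ds = n!/αⁿ⁺¹, evaluating both integrals, ⟨s⟩ = 3·b/2.
Putting b = 3.44 gives 5.160.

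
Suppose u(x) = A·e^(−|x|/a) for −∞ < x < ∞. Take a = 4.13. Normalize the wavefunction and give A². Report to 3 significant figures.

A^2 ≈ 0.242

Normalization requires ∫|u|² dx = 1, integrated from −∞ to ∞.
Carrying out the integral gives A² · a.
Setting this equal to 1 gives A² = 1/(a).
With a = 4.13: A² = 0.2421 and A = 0.4921.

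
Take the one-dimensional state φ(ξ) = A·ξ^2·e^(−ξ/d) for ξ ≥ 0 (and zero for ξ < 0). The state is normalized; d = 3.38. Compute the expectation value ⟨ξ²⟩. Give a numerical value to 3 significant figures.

By definition ⟨ξ²⟩ = ∫ ξ^2 |φ(ξ)|² dξ.
Since the A² factors cancel between numerator and denominator, ⟨ξ²⟩ = 15·d^2/2.
With d = 3.38, ⟨ξ^2⟩ = 85.68.

⟨ξ^2⟩ ≈ 85.7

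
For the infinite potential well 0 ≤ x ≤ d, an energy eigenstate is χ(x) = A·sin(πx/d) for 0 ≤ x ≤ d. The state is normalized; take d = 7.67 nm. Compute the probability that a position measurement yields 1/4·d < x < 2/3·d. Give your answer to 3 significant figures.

P ≈ 0.714

The probability is P = ∫ |χ|² dx over [1/4·d, 2/3·d].
With A² fixed by ∫|χ|² = 1, i.e. A² = (d/2)^(−1), substitute and integrate.
Let u = x/d; then A² and the length scale cancel, so P = ∫_{1/4}^{2/3} sin(π·u)^2 du ÷ ∫_{0}^{1} sin(π·u)^2 du.
Using ∫ sin(π·u)^2 du = u/2 - sin(2·π·u)/(4·π), the numerator is √(3)/(8·π) + 1/(4·π) + 5/24 and the denominator is 1/2.
Evaluating gives P = (3·√(3) + 6 + 5·π)/(12·π).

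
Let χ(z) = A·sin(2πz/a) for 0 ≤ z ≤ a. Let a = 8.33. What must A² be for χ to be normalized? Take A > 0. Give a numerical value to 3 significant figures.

A^2 ≈ 0.240

We need A² ∫|f|² dz = 1, taking the integral from 0 to a.
With ∫₀^a sin²(nπz/a) dz = a/2, ∫|χ|² dz = A²·(a/2).
Setting this equal to 1 gives A² = 1/(a/2).
With a = 8.33: A² = 0.2401 and A = 0.4900.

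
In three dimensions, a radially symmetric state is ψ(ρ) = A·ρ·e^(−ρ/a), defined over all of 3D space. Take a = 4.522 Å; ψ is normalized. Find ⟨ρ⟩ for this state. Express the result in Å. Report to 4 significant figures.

By definition ⟨ρ⟩ = ∫ ρ |ψ(ρ)|² 4πρ² dρ.
With ∫₀^∞ ρ^5 e^(−αρ) dρ = 5!/α^6, since the A² factors cancel between numerator and denominator, ⟨ρ⟩ = 5·a/2.
Putting a = 4.522 gives 11.305.

⟨ρ⟩ ≈ 11.31 Å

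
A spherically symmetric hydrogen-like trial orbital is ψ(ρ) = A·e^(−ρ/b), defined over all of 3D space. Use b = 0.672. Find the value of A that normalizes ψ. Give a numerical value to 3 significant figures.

Normalization requires ∫|ψ|² 4πρ² dρ = 1, integrated from 0 to ∞.
The angular integral contributes 4π, leaving ∫₀^∞ ρ²|ψ|² dρ.
With ψ = A·e^(−ρ/b), the integral evaluates to A²·[π·b^3].
With b = 0.672: A² = 1.049 and A = 1.024.

A ≈ 1.02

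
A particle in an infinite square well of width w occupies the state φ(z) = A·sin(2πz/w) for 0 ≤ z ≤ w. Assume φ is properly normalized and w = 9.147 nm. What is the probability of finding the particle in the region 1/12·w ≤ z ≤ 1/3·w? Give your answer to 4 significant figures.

|φ|² is the probability density, so P = ∫_{1/12·w}^{1/3·w} |φ|² dz.
The normalization integral ∫|φ|²dz over the whole domain equals w/2·A², and A² cancels in the ratio.
Substituting u = z/w, A² and the length scale cancel in the ratio: P = ∫_{1/12}^{1/3} sin(2·π·u)^2 du / ∫_{0}^{1} sin(2·π·u)^2 du.
With ∫ sin(2·π·u)^2 du = u/2 - sin(4·π·u)/(8·π) + C, the region integral is √(3)/(8·π) + 1/8 and the full one is 1/2.
The result is P = (√(3) + π)/(4·π).

P ≈ 0.3878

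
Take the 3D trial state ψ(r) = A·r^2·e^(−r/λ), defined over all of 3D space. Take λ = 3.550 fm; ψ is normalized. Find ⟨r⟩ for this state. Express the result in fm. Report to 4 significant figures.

⟨r⟩ ≈ 12.43 fm

The expectation value is the |ψ|²-weighted average of r: ∫ r|ψ|² 4πr² dr.
Recall ∫₀^∞ r^m e^(−r/β) dr = m!·β^(m+1), the ratio of the moment integral to the normalization integral gives ⟨r⟩ = 7·λ/2.
Putting λ = 3.550 gives 12.425.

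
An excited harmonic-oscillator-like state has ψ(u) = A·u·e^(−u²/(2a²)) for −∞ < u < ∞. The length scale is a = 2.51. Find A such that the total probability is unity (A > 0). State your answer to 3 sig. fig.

A ≈ 0.267

Normalization requires ∫|ψ|² du = 1, integrated from −∞ to ∞.
∫|ψ|² du = A²·(√(π)·a^3/2).
Setting this equal to 1 gives A² = 1/(√(π)·a^3/2).
Plugging in a = 2.51 yields A = 0.2671.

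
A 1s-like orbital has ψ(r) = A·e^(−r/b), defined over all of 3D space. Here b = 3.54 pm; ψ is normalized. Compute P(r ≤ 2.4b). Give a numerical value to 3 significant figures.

P ≈ 0.857

With dV = 4πr²dr, the probability is ∫|ψ|² dV over r ≤ 2.4b.
Normalization gives A² = 1/(π·b^3).
Substituting u = r/b, A², 4π and the length scale all cancel in the ratio: P = ∫_{0}^{2.4} u^2·e^(-2·u) du / ∫_{0}^{∞} u^2·e^(-2·u) du.
An antiderivative of u^2·e^(-2·u) is -(2·u^2 + 2·u + 1)·e^(-2·u)/4; evaluating from 0 to 2.4 gives 1/4 - 433·e^(-24/5)/100, while the full integral is 1/4.
The region integral divided by the full integral gives P = 0.8575.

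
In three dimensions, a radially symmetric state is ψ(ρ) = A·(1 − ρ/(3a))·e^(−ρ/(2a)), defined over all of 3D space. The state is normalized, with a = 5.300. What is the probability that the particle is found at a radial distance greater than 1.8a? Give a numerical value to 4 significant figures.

Integrate the radial probability density 4πρ²|ψ|² over ρ > 1.8a.
A² is fixed by ∫₀^∞ 4πρ²|ψ|² dρ = 1, i.e. A² = (8·π·a^3/3)^(−1).
Let u = ρ/a; then A², 4π and the length scale all cancel, so P = ∫_{1.8}^{∞} u^2·(1 - u/3)^2·e^(-u) du ÷ ∫_{0}^{∞} u^2·(1 - u/3)^2·e^(-u) du.
An antiderivative of u^2·(1 - u/3)^2·e^(-u) is (-u^4 + 2·u^3 - 3·u^2 - 6·u - 6)·e^(-u)/9; evaluating from 1.8 to ∞ gives 5282·e^(-9/5)/1875, while the full integral is 2/3.
The region integral divided by the full integral gives P = 0.69849.

P ≈ 0.6985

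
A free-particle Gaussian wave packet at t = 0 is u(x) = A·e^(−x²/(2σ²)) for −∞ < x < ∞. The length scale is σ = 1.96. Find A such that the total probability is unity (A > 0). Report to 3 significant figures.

A ≈ 0.537

Require ∫ |u|² dx = 1 over the whole domain.
∫|u|² dx = A²·(√(π)·σ).
Hence A² = 1/[√(π)·σ].
Substituting σ = 1.96 gives A² = 0.2879, so A = 0.5365.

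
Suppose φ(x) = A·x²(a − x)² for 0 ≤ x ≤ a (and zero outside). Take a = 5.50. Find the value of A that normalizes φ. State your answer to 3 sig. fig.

A ≈ 0.0117

The normalization condition is ∫|φ|² dx = 1 from 0 to a.
Expanding the polynomial and integrating term by term, carrying out the integral gives A² · a^9/630.
Plugging in a = 5.50 yields A = 0.01170.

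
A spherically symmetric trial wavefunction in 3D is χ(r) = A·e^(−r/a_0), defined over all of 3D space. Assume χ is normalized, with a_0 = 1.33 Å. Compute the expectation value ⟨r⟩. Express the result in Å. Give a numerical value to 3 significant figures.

⟨r⟩ ≈ 2.00 Å

The expectation value is the |χ|²-weighted average of r: ∫ r|χ|² 4πr² dr.
Recall ∫₀^∞ r^m e^(−r/β) dr = m!·β^(m+1), since the A² factors cancel between numerator and denominator, ⟨r⟩ = 3·a_0/2.
With a_0 = 1.33, ⟨r⟩ = 1.995.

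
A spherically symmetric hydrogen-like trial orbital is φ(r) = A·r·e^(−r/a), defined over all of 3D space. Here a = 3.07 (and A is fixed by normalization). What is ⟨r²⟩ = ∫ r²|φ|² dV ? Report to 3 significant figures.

⟨r^2⟩ ≈ 70.7

The expectation value is the |φ|²-weighted average of r^2: ∫ r^2|φ|² 4πr² dr.
Recall ∫₀^∞ r^m e^(−r/β) dr = m!·β^(m+1), since the A² factors cancel between numerator and denominator, ⟨r²⟩ = 15·a^2/2.
With a = 3.07, ⟨r^2⟩ = 70.69.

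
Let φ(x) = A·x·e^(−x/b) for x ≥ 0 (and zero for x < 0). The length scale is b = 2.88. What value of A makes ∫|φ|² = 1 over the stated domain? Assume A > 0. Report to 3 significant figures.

A ≈ 0.409

Normalization requires ∫|φ|² dx = 1, integrated from 0 to ∞.
With φ = A·x·e^(−x/b), the integral evaluates to A²·[b^3/4].
Hence A² = 1/[b^3/4].
Substituting b = 2.88 gives A² = 0.1674, so A = 0.4092.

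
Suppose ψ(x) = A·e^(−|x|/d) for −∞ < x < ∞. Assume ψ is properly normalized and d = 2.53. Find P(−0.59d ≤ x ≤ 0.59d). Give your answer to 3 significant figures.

The probability is P = ∫ |ψ|² dx over [−0.59d, 0.59d].
Since A² = 1/(d), this is the region integral divided by the full normalization integral.
Both integrals are even about x = 0, so only the x ≥ 0 halves are needed (the factors of 2 cancel). Let u = x/d; then A² and the length scale cancel, so P = ∫_{0}^{0.59} e^(-2·u) du ÷ ∫_{0}^{∞} e^(-2·u) du.
Using ∫ e^(-2·u) du = -e^(-2·u)/2, the numerator is 1/2 - e^(-59/50)/2 and the denominator is 1/2.
The result is P = 0.6927.

P ≈ 0.693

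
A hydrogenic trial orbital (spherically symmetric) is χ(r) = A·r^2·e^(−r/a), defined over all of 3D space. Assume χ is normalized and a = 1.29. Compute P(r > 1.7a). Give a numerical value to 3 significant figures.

P = ∫ |χ|² 4πr² dr over r > 1.7a.
A² is fixed by ∫₀^∞ 4πr²|χ|² dr = 1, i.e. A² = (45·π·a^7/2)^(−1).
In terms of u = r/a (A², 4π and the length scale all cancel between numerator and denominator), P = [∫_{1.7}^{∞} u^6·e^(-2·u) du] / [∫_{0}^{∞} u^6·e^(-2·u) du].
With ∫ u^6·e^(-2·u) du = -(4·u^6 + 12·u^5 + 30·u^4 + 60·u^3 + 90·u^2 + 90·u + 45)·e^(-2·u)/8 + C, the region integral is ≈ 5.2996 and the full one is 45/8.
Taking the ratio yields P = 0.9421.

P ≈ 0.942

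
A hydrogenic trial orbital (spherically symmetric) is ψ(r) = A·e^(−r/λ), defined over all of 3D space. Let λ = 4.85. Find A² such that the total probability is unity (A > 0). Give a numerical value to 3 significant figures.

A^2 ≈ 0.00279

We need A² ∫|f|² 4πr² dr = 1, taking the integral from 0 to ∞.
Using ∫₀^∞ rⁿ e^(−αr) dr = n!/αⁿ⁺¹, carrying out the integral gives A² · π·λ^3.
Setting this equal to 1 gives A² = 1/(π·λ^3).
With λ = 4.85: A² = 0.002790 and A = 0.05282.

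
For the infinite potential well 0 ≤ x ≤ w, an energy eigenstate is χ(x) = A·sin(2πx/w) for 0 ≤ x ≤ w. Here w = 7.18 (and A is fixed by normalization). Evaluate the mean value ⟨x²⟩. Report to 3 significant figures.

The expectation value is the |χ|²-weighted average of x^2: ∫ x^2|χ|² dx.
With ∫₀^w sin²(nπx/w) dx = w/2, since the A² factors cancel between numerator and denominator, ⟨x²⟩ = -w^2/(8·π^2) + w^2/3.
With w = 7.18, ⟨x^2⟩ = 16.53.

⟨x^2⟩ ≈ 16.5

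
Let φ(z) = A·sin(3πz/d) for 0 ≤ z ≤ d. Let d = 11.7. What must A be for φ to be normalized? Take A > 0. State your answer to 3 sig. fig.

A ≈ 0.413

We need A² ∫|f|² dz = 1, taking the integral from 0 to d.
With φ = A·sin(3πz/d), the integral evaluates to A²·[d/2].
With d = 11.7: A² = 0.1709 and A = 0.4134.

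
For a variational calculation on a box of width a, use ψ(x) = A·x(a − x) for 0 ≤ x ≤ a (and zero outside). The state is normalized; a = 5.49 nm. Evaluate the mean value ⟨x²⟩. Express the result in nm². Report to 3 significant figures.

⟨x^2⟩ ≈ 8.61 nm^2

The expectation value is the |ψ|²-weighted average of x^2: ∫ x^2|ψ|² dx.
Evaluating both integrals, ⟨x²⟩ = 2·a^2/7.
Putting a = 5.49 gives 8.611.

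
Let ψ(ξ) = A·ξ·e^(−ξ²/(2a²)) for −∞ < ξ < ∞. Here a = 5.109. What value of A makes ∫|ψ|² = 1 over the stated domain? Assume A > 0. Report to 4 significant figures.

A ≈ 0.09199

Require ∫ |ψ|² dξ = 1 over the whole domain.
With ψ = A·ξ·e^(−ξ²/(2a²)), the integral evaluates to A²·[√(π)·a^3/2].
Hence A² = 1/[√(π)·a^3/2].
Substituting a = 5.109 gives A² = 0.0084615, so A = 0.091986.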